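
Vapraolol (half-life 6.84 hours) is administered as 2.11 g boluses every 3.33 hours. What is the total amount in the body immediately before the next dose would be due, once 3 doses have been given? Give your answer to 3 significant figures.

3.35 g

The 3 doses were given 9.99, 6.66, 3.33 hours ago.
Total = 2.11·(1/2)^(9.99/6.84) + 2.11·(1/2)^(6.66/6.84) + 2.11·(1/2)^(3.33/6.84)
      = 0.76669 + 1.0744 + 1.5057 ≈ 3.3468 g.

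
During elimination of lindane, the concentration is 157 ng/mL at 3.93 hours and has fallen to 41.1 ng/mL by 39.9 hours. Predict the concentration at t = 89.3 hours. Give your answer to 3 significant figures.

6.52 ng/mL

Over Δt = 39.9 − 3.93 = 35.97 hours, the level fell by a factor of 157/41.1 ≈ 3.82.
n = log₂(3.82) ≈ 1.9336 half-lives, so t½ = 35.97/1.9336 ≈ 18.603 hours.
From t = 39.9 to t = 89.3: 41.1 × (1/2)^((89.3−39.9)/18.603) ≈ 6.5232 ng/mL.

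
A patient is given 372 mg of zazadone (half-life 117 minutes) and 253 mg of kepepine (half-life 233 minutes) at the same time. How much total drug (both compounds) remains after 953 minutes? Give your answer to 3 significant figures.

zazadone: 372 × (1/2)^(953/117) = 372 × (1/2)^8.1453 ≈ 1.3139 mg.
kepepine: 253 × (1/2)^(953/233) = 253 × (1/2)^4.0901 ≈ 14.855 mg.
Total = 1.3139 + 14.855 ≈ 16.169 mg.

16.2 mg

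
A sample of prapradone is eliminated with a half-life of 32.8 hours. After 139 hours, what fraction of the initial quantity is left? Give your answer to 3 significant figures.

0.0530

n = 139/32.8 ≈ 4.2378 half-lives.
Fraction remaining = (1/2)^4.2378 ≈ 0.053002.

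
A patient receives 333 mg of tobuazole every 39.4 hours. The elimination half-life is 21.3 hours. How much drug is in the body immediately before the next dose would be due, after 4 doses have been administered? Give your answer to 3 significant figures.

The 4 doses were given 157.6, 118.2, 78.8, 39.4 hours ago.
Total = 333·(1/2)^(157.6/21.3) + 333·(1/2)^(118.2/21.3) + 333·(1/2)^(78.8/21.3) + 333·(1/2)^(39.4/21.3)
      = 1.9729 + 7.1111 + 25.632 + 92.387 ≈ 127.1 mg.

127 mg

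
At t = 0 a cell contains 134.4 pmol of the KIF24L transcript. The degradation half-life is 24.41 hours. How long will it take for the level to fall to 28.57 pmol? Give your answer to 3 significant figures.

Fraction remaining = 28.57/134.4 ≈ 0.21257.
n = log₂(134.4/28.57) = ln(4.7042)/ln 2 ≈ 2.234 half-lives.
t = n × t½ = 2.234 × 24.41 ≈ 54.531 hours.

54.5 hours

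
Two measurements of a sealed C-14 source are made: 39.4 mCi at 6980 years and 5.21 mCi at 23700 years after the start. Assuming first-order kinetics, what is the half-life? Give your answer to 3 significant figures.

Over Δt = 23700 − 6980 = 16720 years, the level fell by a factor of 39.4/5.21 ≈ 7.5624.
n = log₂(7.5624) ≈ 2.9188 half-lives, so t½ = 16720/2.9188 ≈ 5728.3 years.

5730 years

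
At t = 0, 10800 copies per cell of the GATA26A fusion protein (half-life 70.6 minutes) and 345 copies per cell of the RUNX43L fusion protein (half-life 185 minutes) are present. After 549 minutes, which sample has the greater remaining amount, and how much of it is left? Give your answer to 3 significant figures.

GATA26A fusion protein, 49.3 copies per cell

GATA26A fusion protein: 10800 × (1/2)^7.7762 ≈ 49.267 copies per cell.
RUNX43L fusion protein: 345 × (1/2)^2.9676 ≈ 44.105 copies per cell.
GATA26A fusion protein has more remaining, at ≈ 49.267 copies per cell.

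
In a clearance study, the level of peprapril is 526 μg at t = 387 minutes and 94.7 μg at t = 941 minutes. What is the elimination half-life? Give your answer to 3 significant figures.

224 minutes

Over Δt = 941 − 387 = 554 minutes, the level fell by a factor of 526/94.7 ≈ 5.5544.
n = log₂(5.5544) ≈ 2.4736 half-lives, so t½ = 554/2.4736 ≈ 223.96 minutes.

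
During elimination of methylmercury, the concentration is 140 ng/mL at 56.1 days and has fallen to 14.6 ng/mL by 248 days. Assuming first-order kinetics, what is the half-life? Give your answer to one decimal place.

58.8 days

Over Δt = 248 − 56.1 = 191.9 days, the level fell by a factor of 140/14.6 ≈ 9.589.
n = log₂(9.589) ≈ 3.2614 half-lives, so t½ = 191.9/3.2614 ≈ 58.84 days.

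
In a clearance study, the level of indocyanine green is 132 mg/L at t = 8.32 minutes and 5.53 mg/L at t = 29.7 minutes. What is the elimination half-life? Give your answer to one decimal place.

4.7 minutes

Over Δt = 29.7 − 8.32 = 21.38 minutes, the level fell by a factor of 132/5.53 ≈ 23.87.
n = log₂(23.87) ≈ 4.5771 half-lives, so t½ = 21.38/4.5771 ≈ 4.6711 minutes.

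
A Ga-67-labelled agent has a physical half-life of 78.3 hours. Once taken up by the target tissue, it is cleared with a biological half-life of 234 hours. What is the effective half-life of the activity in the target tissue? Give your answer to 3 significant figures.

1/t_eff = 1/t_phys + 1/t_biol = 1/78.3 + 1/234 = 0.017045 per hour.
t_eff = 78.3 × 234 / (78.3 + 234) ≈ 58.669 hours.

58.7 hours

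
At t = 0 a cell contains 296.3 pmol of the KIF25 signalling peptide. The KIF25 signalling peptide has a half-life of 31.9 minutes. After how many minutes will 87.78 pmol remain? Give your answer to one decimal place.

Fraction remaining = 87.78/296.3 ≈ 0.29625.
n = log₂(296.3/87.78) = ln(3.3755)/ln 2 ≈ 1.7551 half-lives.
t = n × t½ = 1.7551 × 31.9 ≈ 55.988 minutes.

56.0 minutes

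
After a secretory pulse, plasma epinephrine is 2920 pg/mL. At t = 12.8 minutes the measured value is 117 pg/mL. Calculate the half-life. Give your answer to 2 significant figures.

A/A₀ = 117/2920 ≈ 0.040068.
n = log₂(24.957) ≈ 4.6414 half-lives elapsed in 12.8 minutes.
t½ = 12.8/4.6414 ≈ 2.7578 minutes.

2.8 minutes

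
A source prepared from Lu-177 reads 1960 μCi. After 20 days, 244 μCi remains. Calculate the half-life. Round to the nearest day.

7 days

A/A₀ = 244/1960 ≈ 0.12449.
n = log₂(8.0328) ≈ 3.0059 half-lives elapsed in 20 days.
t½ = 20/3.0059 ≈ 6.6536 days.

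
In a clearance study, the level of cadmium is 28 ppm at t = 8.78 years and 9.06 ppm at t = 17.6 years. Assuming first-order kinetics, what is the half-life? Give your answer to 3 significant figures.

5.42 years

Over Δt = 17.6 − 8.78 = 8.82 years, the level fell by a factor of 28/9.06 ≈ 3.0905.
n = log₂(3.0905) ≈ 1.6278 half-lives, so t½ = 8.82/1.6278 ≈ 5.4182 years.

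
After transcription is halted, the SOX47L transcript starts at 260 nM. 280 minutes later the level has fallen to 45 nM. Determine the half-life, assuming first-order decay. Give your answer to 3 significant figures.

111 minutes

A/A₀ = 45/260 ≈ 0.17308.
n = log₂(5.7778) ≈ 2.5305 half-lives elapsed in 280 minutes.
t½ = 280/2.5305 ≈ 110.65 minutes.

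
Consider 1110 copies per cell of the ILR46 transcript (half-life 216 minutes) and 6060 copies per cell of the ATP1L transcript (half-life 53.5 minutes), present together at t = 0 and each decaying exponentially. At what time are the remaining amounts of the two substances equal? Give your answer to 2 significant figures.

170 minutes

Set 1110·(1/2)^(t/216) = 6060·(1/2)^(t/53.5).
Taking log₂: log₂(1110/6060) = t·(1/216 − 1/53.5).
log₂(0.18317) = -2.4488; 1/216 − 1/53.5 = -0.014062.
t = -2.4488 / -0.014062 ≈ 174.14 minutes.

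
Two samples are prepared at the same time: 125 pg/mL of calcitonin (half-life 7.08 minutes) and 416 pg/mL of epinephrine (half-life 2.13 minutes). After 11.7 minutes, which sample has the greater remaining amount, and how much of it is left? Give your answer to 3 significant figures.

calcitonin: 125 × (1/2)^1.6525 ≈ 39.76 pg/mL.
epinephrine: 416 × (1/2)^5.493 ≈ 9.2374 pg/mL.
Calcitonin has more remaining, at ≈ 39.76 pg/mL.

calcitonin, 39.8 pg/mL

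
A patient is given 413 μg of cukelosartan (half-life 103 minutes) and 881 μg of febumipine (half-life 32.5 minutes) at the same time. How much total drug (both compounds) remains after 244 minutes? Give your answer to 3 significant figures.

84.8 μg

cukelosartan: 413 × (1/2)^(244/103) = 413 × (1/2)^2.3689 ≈ 79.952 μg.
febumipine: 881 × (1/2)^(244/32.5) = 881 × (1/2)^7.5077 ≈ 4.841 μg.
Total = 79.952 + 4.841 ≈ 84.793 μg.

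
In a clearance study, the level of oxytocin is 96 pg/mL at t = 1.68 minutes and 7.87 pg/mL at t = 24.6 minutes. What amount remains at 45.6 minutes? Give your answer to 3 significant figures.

0.796 pg/mL

Over Δt = 24.6 − 1.68 = 22.92 minutes, the level fell by a factor of 96/7.87 ≈ 12.198.
n = log₂(12.198) ≈ 3.6086 half-lives, so t½ = 22.92/3.6086 ≈ 6.3515 minutes.
From t = 24.6 to t = 45.6: 7.87 × (1/2)^((45.6−24.6)/6.3515) ≈ 0.79557 pg/mL.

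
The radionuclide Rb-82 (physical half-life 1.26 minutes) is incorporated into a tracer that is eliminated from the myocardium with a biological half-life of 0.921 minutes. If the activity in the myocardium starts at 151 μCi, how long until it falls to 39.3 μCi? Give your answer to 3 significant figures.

1.03 minutes

1/t_eff = 1/t_phys + 1/t_biol = 1/1.26 + 1/0.921 = 1.8794 per minute.
t_eff = 1.26 × 0.921 / (1.26 + 0.921) ≈ 0.53208 minutes.
n = log₂(151/39.3) ≈ 1.9419; t = 1.9419 × 0.53208 ≈ 1.0333 minutes.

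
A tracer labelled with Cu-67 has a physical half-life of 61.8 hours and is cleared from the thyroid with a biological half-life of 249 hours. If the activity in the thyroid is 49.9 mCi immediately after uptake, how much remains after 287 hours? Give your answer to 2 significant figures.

0.90 mCi

1/t_eff = 1/t_phys + 1/t_biol = 1/61.8 + 1/249 = 0.020197 per hour.
t_eff = 61.8 × 249 / (61.8 + 249) ≈ 49.512 hours.
Remaining = 49.9 × (1/2)^(287/49.512) = 49.9 × (1/2)^5.7966 ≈ 0.89772 mCi.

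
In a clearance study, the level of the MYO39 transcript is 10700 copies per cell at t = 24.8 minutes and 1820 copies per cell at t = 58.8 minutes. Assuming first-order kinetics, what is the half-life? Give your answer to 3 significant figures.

Over Δt = 58.8 − 24.8 = 34 minutes, the level fell by a factor of 10700/1820 ≈ 5.8791.
n = log₂(5.8791) ≈ 2.5556 half-lives, so t½ = 34/2.5556 ≈ 13.304 minutes.

13.3 minutes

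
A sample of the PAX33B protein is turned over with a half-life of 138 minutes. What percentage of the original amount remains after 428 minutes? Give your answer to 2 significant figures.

n = 428/138 ≈ 3.1014 half-lives.
Fraction remaining = (1/2)^3.1014 ≈ 0.11651, i.e. 11.651%.

12%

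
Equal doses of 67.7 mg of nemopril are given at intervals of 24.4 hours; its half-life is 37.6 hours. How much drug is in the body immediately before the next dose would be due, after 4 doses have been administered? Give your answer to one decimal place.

99.5 mg

The 4 doses were given 97.6, 73.2, 48.8, 24.4 hours ago.
Total = 67.7·(1/2)^(97.6/37.6) + 67.7·(1/2)^(73.2/37.6) + 67.7·(1/2)^(48.8/37.6) + 67.7·(1/2)^(24.4/37.6)
      = 11.199 + 17.561 + 27.535 + 43.176 ≈ 99.471 mg.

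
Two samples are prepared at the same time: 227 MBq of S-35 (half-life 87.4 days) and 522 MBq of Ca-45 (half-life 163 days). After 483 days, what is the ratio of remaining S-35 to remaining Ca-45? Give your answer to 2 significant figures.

0.074

S-35: 227 × (1/2)^(483/87.4) = 227 × (1/2)^5.5263 ≈ 4.9254 MBq.
Ca-45: 522 × (1/2)^(483/163) = 522 × (1/2)^2.9632 ≈ 66.936 MBq.
Ratio ≈ 4.9254 / 66.936 ≈ 0.073583.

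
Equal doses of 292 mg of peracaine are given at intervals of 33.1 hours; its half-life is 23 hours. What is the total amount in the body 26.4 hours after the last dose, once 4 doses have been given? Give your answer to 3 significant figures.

205 mg

The 4 doses were given 125.7, 92.6, 59.5, 26.4 hours ago.
Total = 292·(1/2)^(125.7/23) + 292·(1/2)^(92.6/23) + 292·(1/2)^(59.5/23) + 292·(1/2)^(26.4/23)
      = 6.6098 + 17.923 + 48.599 + 131.78 ≈ 204.91 mg.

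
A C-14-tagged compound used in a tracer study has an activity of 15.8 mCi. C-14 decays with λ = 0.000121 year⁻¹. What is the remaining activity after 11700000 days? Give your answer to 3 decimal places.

0.327 mCi

t½ = ln 2 / λ = 0.69315 / 0.000121 ≈ 5728.5 years.
Convert the elapsed time: 11700000 days = 32054.8 years.
Number of half-lives: n = 32054.8/5728.5 ≈ 5.5957.
Remaining = 15.8 × (1/2)^5.5957 = 15.8 × 0.020679 ≈ 0.32673 mCi.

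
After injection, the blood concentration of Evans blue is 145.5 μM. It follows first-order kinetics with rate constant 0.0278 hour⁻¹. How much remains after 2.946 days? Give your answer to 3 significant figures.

t½ = ln 2 / λ = 0.69315 / 0.0278 ≈ 24.933 hours.
Convert the elapsed time: 2.946 days = 70.704 hours.
Number of half-lives: n = 70.704/24.933 ≈ 2.8357.
Remaining = 145.5 × (1/2)^2.8357 = 145.5 × 0.14008 ≈ 20.381 μM.

20.4 μM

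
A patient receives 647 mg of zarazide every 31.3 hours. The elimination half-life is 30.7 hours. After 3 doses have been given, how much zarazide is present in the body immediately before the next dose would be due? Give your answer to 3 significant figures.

The 3 doses were given 93.9, 62.6, 31.3 hours ago.
Total = 647·(1/2)^(93.9/30.7) + 647·(1/2)^(62.6/30.7) + 647·(1/2)^(31.3/30.7)
      = 77.654 + 157.43 + 319.15 ≈ 554.23 mg.

554 mg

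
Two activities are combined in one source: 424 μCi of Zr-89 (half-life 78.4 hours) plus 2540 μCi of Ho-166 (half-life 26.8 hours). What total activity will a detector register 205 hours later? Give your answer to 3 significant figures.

81.9 μCi

Zr-89: 424 × (1/2)^(205/78.4) = 424 × (1/2)^2.6148 ≈ 69.22 μCi.
Ho-166: 2540 × (1/2)^(205/26.8) = 2540 × (1/2)^7.6493 ≈ 12.653 μCi.
Total = 69.22 + 12.653 ≈ 81.873 μCi.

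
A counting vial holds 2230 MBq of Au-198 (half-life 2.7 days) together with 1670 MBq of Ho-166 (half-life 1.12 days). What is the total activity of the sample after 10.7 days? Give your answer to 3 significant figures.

145 MBq

Au-198: 2230 × (1/2)^(10.7/2.7) = 2230 × (1/2)^3.963 ≈ 143 MBq.
Ho-166: 1670 × (1/2)^(10.7/1.12) = 1670 × (1/2)^9.5536 ≈ 2.2223 MBq.
Total = 143 + 2.2223 ≈ 145.22 MBq.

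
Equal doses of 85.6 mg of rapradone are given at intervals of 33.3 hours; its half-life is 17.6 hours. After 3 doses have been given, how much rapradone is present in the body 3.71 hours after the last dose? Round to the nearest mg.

The 3 doses were given 70.31, 37.01, 3.71 hours ago.
Total = 85.6·(1/2)^(70.31/17.6) + 85.6·(1/2)^(37.01/17.6) + 85.6·(1/2)^(3.71/17.6)
      = 5.369 + 19.928 + 73.964 ≈ 99.26 mg.

99 mg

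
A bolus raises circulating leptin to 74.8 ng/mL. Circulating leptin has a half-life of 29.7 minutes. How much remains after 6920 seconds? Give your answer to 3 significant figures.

Convert the elapsed time: 6920 seconds = 115.333 minutes.
Number of half-lives: n = 115.333/29.7 ≈ 3.8833.
Remaining = 74.8 × (1/2)^3.8833 = 74.8 × 0.067767 ≈ 5.069 ng/mL.

5.07 ng/mL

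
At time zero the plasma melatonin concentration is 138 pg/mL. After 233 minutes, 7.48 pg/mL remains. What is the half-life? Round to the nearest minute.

A/A₀ = 7.48/138 ≈ 0.054203.
n = log₂(18.449) ≈ 4.2055 half-lives elapsed in 233 minutes.
t½ = 233/4.2055 ≈ 55.404 minutes.

55 minutes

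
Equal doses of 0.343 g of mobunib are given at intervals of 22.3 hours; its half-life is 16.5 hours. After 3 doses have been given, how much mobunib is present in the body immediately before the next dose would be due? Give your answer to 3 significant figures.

0.208 g

The 3 doses were given 66.9, 44.6, 22.3 hours ago.
Total = 0.343·(1/2)^(66.9/16.5) + 0.343·(1/2)^(44.6/16.5) + 0.343·(1/2)^(22.3/16.5)
      = 0.020642 + 0.052675 + 0.13441 ≈ 0.20773 g.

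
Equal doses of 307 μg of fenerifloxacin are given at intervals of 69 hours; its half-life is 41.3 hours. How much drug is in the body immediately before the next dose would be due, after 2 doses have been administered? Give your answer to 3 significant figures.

The 2 doses were given 138, 69 hours ago.
Total = 307·(1/2)^(138/41.3) + 307·(1/2)^(69/41.3)
      = 30.288 + 96.429 ≈ 126.72 μg.

127 μg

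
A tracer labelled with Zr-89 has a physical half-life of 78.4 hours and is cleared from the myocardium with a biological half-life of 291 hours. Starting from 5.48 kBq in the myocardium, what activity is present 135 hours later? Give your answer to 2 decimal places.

1/t_eff = 1/t_phys + 1/t_biol = 1/78.4 + 1/291 = 0.016192 per hour.
t_eff = 78.4 × 291 / (78.4 + 291) ≈ 61.761 hours.
Remaining = 5.48 × (1/2)^(135/61.761) = 5.48 × (1/2)^2.1859 ≈ 1.2044 kBq.

1.20 kBq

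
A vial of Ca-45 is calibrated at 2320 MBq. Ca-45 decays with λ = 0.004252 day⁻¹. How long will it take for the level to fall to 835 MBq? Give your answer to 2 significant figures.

t½ = ln 2 / λ = 0.69315 / 0.004252 ≈ 163.02 days.
Fraction remaining = 835/2320 ≈ 0.35991.
n = log₂(2320/835) = ln(2.7784)/ln 2 ≈ 1.4743 half-lives.
t = n × t½ = 1.4743 × 163.02 ≈ 240.33 days.

240 days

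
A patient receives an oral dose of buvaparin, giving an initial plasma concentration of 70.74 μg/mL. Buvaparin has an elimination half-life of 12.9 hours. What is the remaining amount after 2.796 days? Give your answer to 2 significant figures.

1.9 μg/mL

Convert the elapsed time: 2.796 days = 67.104 hours.
Number of half-lives: n = 67.104/12.9 ≈ 5.2019.
Remaining = 70.74 × (1/2)^5.2019 = 70.74 × 0.02717 ≈ 1.922 μg/mL.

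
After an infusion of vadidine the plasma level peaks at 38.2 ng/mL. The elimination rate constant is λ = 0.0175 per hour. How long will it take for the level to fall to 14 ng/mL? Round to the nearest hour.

57 hours

t½ = ln 2 / λ = 0.69315 / 0.0175 ≈ 39.608 hours.
Fraction remaining = 14/38.2 ≈ 0.36649.
n = log₂(38.2/14) = ln(2.7286)/ln 2 ≈ 1.4481 half-lives.
t = n × t½ = 1.4481 × 39.608 ≈ 57.359 hours.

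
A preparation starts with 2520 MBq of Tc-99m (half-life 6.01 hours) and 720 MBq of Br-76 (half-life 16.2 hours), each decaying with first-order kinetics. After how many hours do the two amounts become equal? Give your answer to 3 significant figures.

17.3 hours

Set 2520·(1/2)^(t/6.01) = 720·(1/2)^(t/16.2).
Taking log₂: log₂(2520/720) = t·(1/6.01 − 1/16.2).
log₂(3.5) = 1.8074; 1/6.01 − 1/16.2 = 0.10466.
t = 1.8074 / 0.10466 ≈ 17.269 hours.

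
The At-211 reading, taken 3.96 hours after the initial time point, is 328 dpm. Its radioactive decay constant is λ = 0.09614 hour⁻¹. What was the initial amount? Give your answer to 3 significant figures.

t½ = ln 2 / λ = 0.69315 / 0.09614 ≈ 7.2098 hours.
Number of half-lives elapsed: n = 3.96/7.2098 ≈ 0.54925.
A₀ = A × 2^n = 328 × 2^0.54925 = 328 × 1.4633 ≈ 479.97 dpm.

480 dpm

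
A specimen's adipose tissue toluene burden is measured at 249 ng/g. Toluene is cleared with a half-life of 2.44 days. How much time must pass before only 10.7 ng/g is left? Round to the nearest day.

11 days

Fraction remaining = 10.7/249 ≈ 0.042972.
n = log₂(249/10.7) = ln(23.271)/ln 2 ≈ 4.5405 half-lives.
t = n × t½ = 4.5405 × 2.44 ≈ 11.079 days.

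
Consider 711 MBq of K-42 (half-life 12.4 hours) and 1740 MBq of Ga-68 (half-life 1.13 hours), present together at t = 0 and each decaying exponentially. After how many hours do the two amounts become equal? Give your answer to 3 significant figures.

Set 711·(1/2)^(t/12.4) = 1740·(1/2)^(t/1.13).
Taking log₂: log₂(711/1740) = t·(1/12.4 − 1/1.13).
log₂(0.40862) = -1.2912; 1/12.4 − 1/1.13 = -0.80431.
t = -1.2912 / -0.80431 ≈ 1.6053 hours.

1.61 hours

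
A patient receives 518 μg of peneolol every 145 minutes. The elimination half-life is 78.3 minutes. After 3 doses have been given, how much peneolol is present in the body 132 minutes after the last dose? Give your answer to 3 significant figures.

The 3 doses were given 422, 277, 132 minutes ago.
Total = 518·(1/2)^(422/78.3) + 518·(1/2)^(277/78.3) + 518·(1/2)^(132/78.3)
      = 12.357 + 44.605 + 161.01 ≈ 217.97 μg.

218 μg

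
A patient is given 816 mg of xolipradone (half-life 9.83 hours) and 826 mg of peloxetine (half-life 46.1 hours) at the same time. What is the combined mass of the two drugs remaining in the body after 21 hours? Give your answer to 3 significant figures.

788 mg

xolipradone: 816 × (1/2)^(21/9.83) = 816 × (1/2)^2.1363 ≈ 185.61 mg.
peloxetine: 826 × (1/2)^(21/46.1) = 826 × (1/2)^0.45553 ≈ 602.35 mg.
Total = 185.61 + 602.35 ≈ 787.96 mg.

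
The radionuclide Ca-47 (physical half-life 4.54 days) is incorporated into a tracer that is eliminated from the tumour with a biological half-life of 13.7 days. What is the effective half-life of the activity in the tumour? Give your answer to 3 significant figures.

3.41 days

1/t_eff = 1/t_phys + 1/t_biol = 1/4.54 + 1/13.7 = 0.29326 per day.
t_eff = 4.54 × 13.7 / (4.54 + 13.7) ≈ 3.41 days.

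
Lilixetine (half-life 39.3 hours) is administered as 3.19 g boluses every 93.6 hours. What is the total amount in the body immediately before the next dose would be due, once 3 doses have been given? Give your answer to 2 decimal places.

The 3 doses were given 280.8, 187.2, 93.6 hours ago.
Total = 3.19·(1/2)^(280.8/39.3) + 3.19·(1/2)^(187.2/39.3) + 3.19·(1/2)^(93.6/39.3)
      = 0.022538 + 0.11746 + 0.61212 ≈ 0.75211 g.

0.75 g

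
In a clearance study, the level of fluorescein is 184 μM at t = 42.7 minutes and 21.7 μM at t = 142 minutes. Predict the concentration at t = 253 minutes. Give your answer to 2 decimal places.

1.99 μM

Over Δt = 142 − 42.7 = 99.3 minutes, the level fell by a factor of 184/21.7 ≈ 8.4793.
n = log₂(8.4793) ≈ 3.0839 half-lives, so t½ = 99.3/3.0839 ≈ 32.199 minutes.
From t = 142 to t = 253: 21.7 × (1/2)^((253−142)/32.199) ≈ 1.9894 μM.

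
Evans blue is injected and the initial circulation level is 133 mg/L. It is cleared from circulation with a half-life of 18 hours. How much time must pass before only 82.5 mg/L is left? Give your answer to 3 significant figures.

12.4 hours

Fraction remaining = 82.5/133 ≈ 0.6203.
n = log₂(133/82.5) = ln(1.6121)/ln 2 ≈ 0.68896 half-lives.
t = n × t½ = 0.68896 × 18 ≈ 12.401 hours.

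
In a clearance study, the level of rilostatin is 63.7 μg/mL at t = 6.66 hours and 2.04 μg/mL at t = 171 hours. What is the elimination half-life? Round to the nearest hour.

33 hours

Over Δt = 171 − 6.66 = 164.34 hours, the level fell by a factor of 63.7/2.04 ≈ 31.225.
n = log₂(31.225) ≈ 4.9647 half-lives, so t½ = 164.34/4.9647 ≈ 33.102 hours.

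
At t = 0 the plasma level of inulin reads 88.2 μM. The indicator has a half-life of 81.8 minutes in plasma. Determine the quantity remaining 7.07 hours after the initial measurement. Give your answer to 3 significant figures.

Convert the elapsed time: 7.07 hours = 424.2 minutes.
Number of half-lives: n = 424.2/81.8 ≈ 5.1858.
Remaining = 88.2 × (1/2)^5.1858 = 88.2 × 0.027473 ≈ 2.4232 μM.

2.42 μM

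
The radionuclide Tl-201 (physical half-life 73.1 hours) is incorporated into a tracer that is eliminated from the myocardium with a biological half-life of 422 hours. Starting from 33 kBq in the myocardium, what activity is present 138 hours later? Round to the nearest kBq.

7 kBq

1/t_eff = 1/t_phys + 1/t_biol = 1/73.1 + 1/422 = 0.01605 per hour.
t_eff = 73.1 × 422 / (73.1 + 422) ≈ 62.307 hours.
Remaining = 33 × (1/2)^(138/62.307) = 33 × (1/2)^2.2148 ≈ 7.1085 kBq.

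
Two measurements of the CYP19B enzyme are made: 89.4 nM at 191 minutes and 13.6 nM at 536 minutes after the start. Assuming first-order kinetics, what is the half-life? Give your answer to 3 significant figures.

Over Δt = 536 − 191 = 345 minutes, the level fell by a factor of 89.4/13.6 ≈ 6.5735.
n = log₂(6.5735) ≈ 2.7167 half-lives, so t½ = 345/2.7167 ≈ 126.99 minutes.

127 minutes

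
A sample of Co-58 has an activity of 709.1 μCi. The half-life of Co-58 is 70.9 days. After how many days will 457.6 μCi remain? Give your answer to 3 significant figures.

44.8 days

Fraction remaining = 457.6/709.1 ≈ 0.64533.
n = log₂(709.1/457.6) = ln(1.5496)/ln 2 ≈ 0.6319 half-lives.
t = n × t½ = 0.6319 × 70.9 ≈ 44.802 days.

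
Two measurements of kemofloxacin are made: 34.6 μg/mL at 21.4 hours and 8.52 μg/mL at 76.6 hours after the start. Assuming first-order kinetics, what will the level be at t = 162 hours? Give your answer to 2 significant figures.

0.97 μg/mL

Over Δt = 76.6 − 21.4 = 55.2 hours, the level fell by a factor of 34.6/8.52 ≈ 4.061.
n = log₂(4.061) ≈ 2.0218 half-lives, so t½ = 55.2/2.0218 ≈ 27.302 hours.
From t = 76.6 to t = 162: 8.52 × (1/2)^((162−76.6)/27.302) ≈ 0.97458 μg/mL.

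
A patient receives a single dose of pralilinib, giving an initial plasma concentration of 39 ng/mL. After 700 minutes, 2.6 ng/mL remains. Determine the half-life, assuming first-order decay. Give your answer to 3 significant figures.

179 minutes

A/A₀ = 2.6/39 ≈ 0.066667.
n = log₂(15) ≈ 3.9069 half-lives elapsed in 700 minutes.
t½ = 700/3.9069 ≈ 179.17 minutes.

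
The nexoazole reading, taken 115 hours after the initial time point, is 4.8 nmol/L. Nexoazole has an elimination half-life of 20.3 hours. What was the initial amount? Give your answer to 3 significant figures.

Number of half-lives elapsed: n = 115/20.3 ≈ 5.665.
A₀ = A × 2^n = 4.8 × 2^5.665 = 4.8 × 50.739 ≈ 243.55 nmol/L.

244 nmol/L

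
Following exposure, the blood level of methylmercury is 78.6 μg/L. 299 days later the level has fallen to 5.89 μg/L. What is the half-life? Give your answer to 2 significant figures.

80 days

A/A₀ = 5.89/78.6 ≈ 0.074936.
n = log₂(13.345) ≈ 3.7382 half-lives elapsed in 299 days.
t½ = 299/3.7382 ≈ 79.985 days.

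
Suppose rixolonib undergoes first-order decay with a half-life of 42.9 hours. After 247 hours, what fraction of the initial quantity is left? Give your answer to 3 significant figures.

n = 247/42.9 ≈ 5.7576 half-lives.
Fraction remaining = (1/2)^5.7576 ≈ 0.018484.

0.0185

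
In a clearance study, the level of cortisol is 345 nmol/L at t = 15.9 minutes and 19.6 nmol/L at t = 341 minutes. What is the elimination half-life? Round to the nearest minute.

Over Δt = 341 − 15.9 = 325.1 minutes, the level fell by a factor of 345/19.6 ≈ 17.602.
n = log₂(17.602) ≈ 4.1377 half-lives, so t½ = 325.1/4.1377 ≈ 78.571 minutes.

79 minutes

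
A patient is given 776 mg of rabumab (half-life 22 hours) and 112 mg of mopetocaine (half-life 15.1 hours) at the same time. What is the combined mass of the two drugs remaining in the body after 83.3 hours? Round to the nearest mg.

59 mg

rabumab: 776 × (1/2)^(83.3/22) = 776 × (1/2)^3.7864 ≈ 56.241 mg.
mopetocaine: 112 × (1/2)^(83.3/15.1) = 112 × (1/2)^5.5166 ≈ 2.4466 mg.
Total = 56.241 + 2.4466 ≈ 58.688 mg.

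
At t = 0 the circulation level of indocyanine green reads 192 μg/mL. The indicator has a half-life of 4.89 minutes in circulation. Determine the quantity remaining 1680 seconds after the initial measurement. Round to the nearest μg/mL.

4 μg/mL

Convert the elapsed time: 1680 seconds = 28 minutes.
Number of half-lives: n = 28/4.89 ≈ 5.726.
Remaining = 192 × (1/2)^5.726 = 192 × 0.018893 ≈ 3.6275 μg/mL.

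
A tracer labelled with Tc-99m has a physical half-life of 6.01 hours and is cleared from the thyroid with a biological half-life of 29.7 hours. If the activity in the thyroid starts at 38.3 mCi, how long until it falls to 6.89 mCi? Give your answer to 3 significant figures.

12.4 hours

1/t_eff = 1/t_phys + 1/t_biol = 1/6.01 + 1/29.7 = 0.20006 per hour.
t_eff = 6.01 × 29.7 / (6.01 + 29.7) ≈ 4.9985 hours.
n = log₂(38.3/6.89) ≈ 2.4748; t = 2.4748 × 4.9985 ≈ 12.37 hours.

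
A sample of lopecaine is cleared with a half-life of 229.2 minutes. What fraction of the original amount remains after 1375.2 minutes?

0.015625

n = 1375.2/229.2 ≈ 6 half-lives.
Fraction remaining = (1/2)^6 ≈ 0.015625.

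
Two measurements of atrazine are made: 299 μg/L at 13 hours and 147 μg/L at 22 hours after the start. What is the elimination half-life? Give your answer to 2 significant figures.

Over Δt = 22 − 13 = 9 hours, the level fell by a factor of 299/147 ≈ 2.034.
n = log₂(2.034) ≈ 1.0243 half-lives, so t½ = 9/1.0243 ≈ 8.7862 hours.

8.8 hours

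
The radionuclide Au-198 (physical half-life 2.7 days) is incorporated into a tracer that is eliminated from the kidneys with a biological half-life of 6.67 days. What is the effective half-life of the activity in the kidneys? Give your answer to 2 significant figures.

1/t_eff = 1/t_phys + 1/t_biol = 1/2.7 + 1/6.67 = 0.5203 per day.
t_eff = 2.7 × 6.67 / (2.7 + 6.67) ≈ 1.922 days.

1.9 days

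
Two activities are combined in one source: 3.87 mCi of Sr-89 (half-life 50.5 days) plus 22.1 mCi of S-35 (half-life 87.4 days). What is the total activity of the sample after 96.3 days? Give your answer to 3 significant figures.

Sr-89: 3.87 × (1/2)^(96.3/50.5) = 3.87 × (1/2)^1.9069 ≈ 1.032 mCi.
S-35: 22.1 × (1/2)^(96.3/87.4) = 22.1 × (1/2)^1.1018 ≈ 10.297 mCi.
Total = 1.032 + 10.297 ≈ 11.329 mCi.

11.3 mCi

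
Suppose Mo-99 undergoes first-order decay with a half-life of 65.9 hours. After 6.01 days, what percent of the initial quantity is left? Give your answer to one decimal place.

21.9%

6.01 days = 144.24 hours.
n = 144.24/65.9 ≈ 2.1888 half-lives.
Fraction remaining = (1/2)^2.1888 ≈ 0.21934, i.e. 21.934%.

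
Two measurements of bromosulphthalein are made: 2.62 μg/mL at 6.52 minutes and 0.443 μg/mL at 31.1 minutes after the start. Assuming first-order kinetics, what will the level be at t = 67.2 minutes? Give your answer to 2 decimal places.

0.03 μg/mL

Over Δt = 31.1 − 6.52 = 24.58 minutes, the level fell by a factor of 2.62/0.443 ≈ 5.9142.
n = log₂(5.9142) ≈ 2.5642 half-lives, so t½ = 24.58/2.5642 ≈ 9.5859 minutes.
From t = 31.1 to t = 67.2: 0.443 × (1/2)^((67.2−31.1)/9.5859) ≈ 0.032564 μg/mL.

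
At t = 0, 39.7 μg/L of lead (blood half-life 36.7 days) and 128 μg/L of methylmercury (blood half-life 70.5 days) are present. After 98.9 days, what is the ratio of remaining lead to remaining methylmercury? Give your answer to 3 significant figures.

lead: 39.7 × (1/2)^(98.9/36.7) = 39.7 × (1/2)^2.6948 ≈ 6.1315 μg/L.
methylmercury: 128 × (1/2)^(98.9/70.5) = 128 × (1/2)^1.4028 ≈ 48.408 μg/L.
Ratio ≈ 6.1315 / 48.408 ≈ 0.12666.

0.127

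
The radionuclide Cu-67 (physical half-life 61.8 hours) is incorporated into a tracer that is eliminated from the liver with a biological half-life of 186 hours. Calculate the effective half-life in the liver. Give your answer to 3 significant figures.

46.4 hours

1/t_eff = 1/t_phys + 1/t_biol = 1/61.8 + 1/186 = 0.021558 per hour.
t_eff = 61.8 × 186 / (61.8 + 186) ≈ 46.387 hours.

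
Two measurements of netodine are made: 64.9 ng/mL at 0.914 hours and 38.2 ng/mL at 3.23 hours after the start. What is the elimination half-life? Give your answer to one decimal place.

3.0 hours

Over Δt = 3.23 − 0.914 = 2.316 hours, the level fell by a factor of 64.9/38.2 ≈ 1.699.
n = log₂(1.699) ≈ 0.76465 half-lives, so t½ = 2.316/0.76465 ≈ 3.0289 hours.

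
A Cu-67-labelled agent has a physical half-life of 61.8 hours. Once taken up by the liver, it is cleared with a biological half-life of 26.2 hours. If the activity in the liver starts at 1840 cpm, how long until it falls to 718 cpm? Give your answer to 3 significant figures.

25.0 hours

1/t_eff = 1/t_phys + 1/t_biol = 1/61.8 + 1/26.2 = 0.054349 per hour.
t_eff = 61.8 × 26.2 / (61.8 + 26.2) ≈ 18.4 hours.
n = log₂(1840/718) ≈ 1.3577; t = 1.3577 × 18.4 ≈ 24.98 hours.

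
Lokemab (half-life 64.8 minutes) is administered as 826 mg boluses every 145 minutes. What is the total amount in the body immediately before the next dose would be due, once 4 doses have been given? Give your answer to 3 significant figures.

222 mg

The 4 doses were given 580, 435, 290, 145 minutes ago.
Total = 826·(1/2)^(580/64.8) + 826·(1/2)^(435/64.8) + 826·(1/2)^(290/64.8) + 826·(1/2)^(145/64.8)
      = 1.6695 + 7.8737 + 37.135 + 175.14 ≈ 221.82 mg.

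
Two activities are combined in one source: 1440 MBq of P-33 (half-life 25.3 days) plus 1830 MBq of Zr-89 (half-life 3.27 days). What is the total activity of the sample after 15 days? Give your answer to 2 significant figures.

P-33: 1440 × (1/2)^(15/25.3) = 1440 × (1/2)^0.59289 ≈ 954.74 MBq.
Zr-89: 1830 × (1/2)^(15/3.27) = 1830 × (1/2)^4.5872 ≈ 76.134 MBq.
Total = 954.74 + 76.134 ≈ 1030.9 MBq.

1000 MBq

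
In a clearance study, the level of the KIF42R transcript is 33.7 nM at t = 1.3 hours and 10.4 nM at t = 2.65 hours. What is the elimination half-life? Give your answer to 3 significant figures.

0.796 hours

Over Δt = 2.65 − 1.3 = 1.35 hours, the level fell by a factor of 33.7/10.4 ≈ 3.2404.
n = log₂(3.2404) ≈ 1.6962 half-lives, so t½ = 1.35/1.6962 ≈ 0.79591 hours.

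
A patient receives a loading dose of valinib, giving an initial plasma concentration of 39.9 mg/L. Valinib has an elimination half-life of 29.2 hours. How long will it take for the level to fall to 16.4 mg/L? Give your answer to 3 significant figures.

Fraction remaining = 16.4/39.9 ≈ 0.41103.
n = log₂(39.9/16.4) = ln(2.4329)/ln 2 ≈ 1.2827 half-lives.
t = n × t½ = 1.2827 × 29.2 ≈ 37.455 hours.

37.5 hours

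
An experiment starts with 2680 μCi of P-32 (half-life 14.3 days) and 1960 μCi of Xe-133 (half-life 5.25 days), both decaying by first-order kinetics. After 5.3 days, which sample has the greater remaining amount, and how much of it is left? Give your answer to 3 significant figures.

P-32, 2070 μCi

P-32: 2680 × (1/2)^0.37063 ≈ 2072.8 μCi.
Xe-133: 1960 × (1/2)^1.0095 ≈ 973.55 μCi.
P-32 has more remaining, at ≈ 2072.8 μCi.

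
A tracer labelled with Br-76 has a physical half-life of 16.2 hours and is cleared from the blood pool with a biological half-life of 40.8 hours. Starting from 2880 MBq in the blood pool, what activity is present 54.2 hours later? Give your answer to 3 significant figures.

113 MBq

1/t_eff = 1/t_phys + 1/t_biol = 1/16.2 + 1/40.8 = 0.086238 per hour.
t_eff = 16.2 × 40.8 / (16.2 + 40.8) ≈ 11.596 hours.
Remaining = 2880 × (1/2)^(54.2/11.596) = 2880 × (1/2)^4.6741 ≈ 112.81 MBq.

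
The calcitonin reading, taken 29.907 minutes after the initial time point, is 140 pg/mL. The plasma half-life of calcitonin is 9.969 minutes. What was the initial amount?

1120 pg/mL

Number of half-lives elapsed: n = 29.907/9.969 ≈ 3.
A₀ = A × 2^n = 140 × 2^3 = 140 × 8 ≈ 1120 pg/mL.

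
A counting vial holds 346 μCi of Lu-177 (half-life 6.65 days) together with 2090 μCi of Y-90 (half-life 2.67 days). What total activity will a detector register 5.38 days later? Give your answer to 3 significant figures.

Lu-177: 346 × (1/2)^(5.38/6.65) = 346 × (1/2)^0.80902 ≈ 197.49 μCi.
Y-90: 2090 × (1/2)^(5.38/2.67) = 2090 × (1/2)^2.015 ≈ 517.1 μCi.
Total = 197.49 + 517.1 ≈ 714.59 μCi.

715 μCi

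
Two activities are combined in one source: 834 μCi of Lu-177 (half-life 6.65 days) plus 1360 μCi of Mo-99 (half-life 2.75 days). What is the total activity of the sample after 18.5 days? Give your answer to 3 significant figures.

Lu-177: 834 × (1/2)^(18.5/6.65) = 834 × (1/2)^2.782 ≈ 121.26 μCi.
Mo-99: 1360 × (1/2)^(18.5/2.75) = 1360 × (1/2)^6.7273 ≈ 12.836 μCi.
Total = 121.26 + 12.836 ≈ 134.1 μCi.

134 μCi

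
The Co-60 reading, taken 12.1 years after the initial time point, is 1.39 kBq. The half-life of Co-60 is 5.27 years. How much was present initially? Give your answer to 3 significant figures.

Number of half-lives elapsed: n = 12.1/5.27 ≈ 2.296.
A₀ = A × 2^n = 1.39 × 2^2.296 = 1.39 × 4.911 ≈ 6.8263 kBq.

6.83 kBq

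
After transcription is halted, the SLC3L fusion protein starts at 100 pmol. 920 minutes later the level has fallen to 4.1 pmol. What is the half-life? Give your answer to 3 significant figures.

200 minutes

A/A₀ = 4.1/100 ≈ 0.041.
n = log₂(24.39) ≈ 4.6082 half-lives elapsed in 920 minutes.
t½ = 920/4.6082 ≈ 199.64 minutes.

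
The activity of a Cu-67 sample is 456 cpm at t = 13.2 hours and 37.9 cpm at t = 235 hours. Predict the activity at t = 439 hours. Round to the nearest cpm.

4 cpm

Over Δt = 235 − 13.2 = 221.8 hours, the level fell by a factor of 456/37.9 ≈ 12.032.
n = log₂(12.032) ≈ 3.5888 half-lives, so t½ = 221.8/3.5888 ≈ 61.804 hours.
From t = 235 to t = 439: 37.9 × (1/2)^((439−235)/61.804) ≈ 3.846 cpm.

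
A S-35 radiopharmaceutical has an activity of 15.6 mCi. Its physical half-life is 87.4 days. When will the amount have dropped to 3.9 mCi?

3.9/15.6 = 1/4, so 2 half-lives have elapsed.
t = 2 × 87.4 = 174.8 days.

174.8 days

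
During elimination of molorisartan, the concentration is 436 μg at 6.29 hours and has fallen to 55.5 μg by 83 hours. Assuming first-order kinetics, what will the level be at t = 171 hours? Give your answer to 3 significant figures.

5.22 μg

Over Δt = 83 − 6.29 = 76.71 hours, the level fell by a factor of 436/55.5 ≈ 7.8559.
n = log₂(7.8559) ≈ 2.9738 half-lives, so t½ = 76.71/2.9738 ≈ 25.796 hours.
From t = 83 to t = 171: 55.5 × (1/2)^((171−83)/25.796) ≈ 5.2161 μg.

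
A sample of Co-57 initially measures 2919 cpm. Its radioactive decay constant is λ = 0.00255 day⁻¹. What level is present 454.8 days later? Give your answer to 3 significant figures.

t½ = ln 2 / λ = 0.69315 / 0.00255 ≈ 271.82 days.
Number of half-lives: n = 454.8/271.82 ≈ 1.6732.
Remaining = 2919 × (1/2)^1.6732 = 2919 × 0.31357 ≈ 915.3 cpm.

915 cpm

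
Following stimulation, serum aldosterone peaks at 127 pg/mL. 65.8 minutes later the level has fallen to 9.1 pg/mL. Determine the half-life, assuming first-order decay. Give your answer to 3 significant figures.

17.3 minutes

A/A₀ = 9.1/127 ≈ 0.071654.
n = log₂(13.956) ≈ 3.8028 half-lives elapsed in 65.8 minutes.
t½ = 65.8/3.8028 ≈ 17.303 minutes.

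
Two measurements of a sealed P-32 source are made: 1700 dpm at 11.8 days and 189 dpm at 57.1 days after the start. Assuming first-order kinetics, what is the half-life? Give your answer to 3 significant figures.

14.3 days

Over Δt = 57.1 − 11.8 = 45.3 days, the level fell by a factor of 1700/189 ≈ 8.9947.
n = log₂(8.9947) ≈ 3.1691 half-lives, so t½ = 45.3/3.1691 ≈ 14.294 days.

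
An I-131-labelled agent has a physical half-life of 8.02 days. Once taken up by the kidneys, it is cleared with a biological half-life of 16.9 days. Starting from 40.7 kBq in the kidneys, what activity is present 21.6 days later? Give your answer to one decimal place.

2.6 kBq

1/t_eff = 1/t_phys + 1/t_biol = 1/8.02 + 1/16.9 = 0.18386 per day.
t_eff = 8.02 × 16.9 / (8.02 + 16.9) ≈ 5.4389 days.
Remaining = 40.7 × (1/2)^(21.6/5.4389) = 40.7 × (1/2)^3.9714 ≈ 2.5947 kBq.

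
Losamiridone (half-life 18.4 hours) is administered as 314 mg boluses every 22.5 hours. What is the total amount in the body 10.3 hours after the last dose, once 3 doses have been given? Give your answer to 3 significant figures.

The 3 doses were given 55.3, 32.8, 10.3 hours ago.
Total = 314·(1/2)^(55.3/18.4) + 314·(1/2)^(32.8/18.4) + 314·(1/2)^(10.3/18.4)
      = 39.102 + 91.266 + 213.02 ≈ 343.39 mg.

343 mg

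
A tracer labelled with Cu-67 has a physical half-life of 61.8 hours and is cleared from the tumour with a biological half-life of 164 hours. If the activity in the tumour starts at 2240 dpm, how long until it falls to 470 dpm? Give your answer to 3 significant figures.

1/t_eff = 1/t_phys + 1/t_biol = 1/61.8 + 1/164 = 0.022279 per hour.
t_eff = 61.8 × 164 / (61.8 + 164) ≈ 44.886 hours.
n = log₂(2240/470) ≈ 2.2528; t = 2.2528 × 44.886 ≈ 101.12 hours.

101 hours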